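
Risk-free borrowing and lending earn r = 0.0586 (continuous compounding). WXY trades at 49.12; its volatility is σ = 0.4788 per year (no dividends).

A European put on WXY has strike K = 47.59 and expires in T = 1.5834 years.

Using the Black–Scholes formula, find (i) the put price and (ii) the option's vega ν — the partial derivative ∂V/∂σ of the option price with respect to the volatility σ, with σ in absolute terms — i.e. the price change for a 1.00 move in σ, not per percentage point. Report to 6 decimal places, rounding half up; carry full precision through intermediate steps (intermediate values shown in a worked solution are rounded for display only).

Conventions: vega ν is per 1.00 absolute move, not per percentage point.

σ√T = 0.4788·√1.5834 = 0.602489
d₁ = (ln(S/K) + (r+σ²/2)T) / (σ√T) = (ln(49.12/47.59) + (0.0586+0.4788²/2)·1.5834) / 0.602489 = (0.031644 + 0.274284) / 0.602489 = 0.507773
d₂ = d₁ − σ√T = 0.507773 − 0.602489 = -0.094717
e^{−rT} = 0.911387
N(−d₁) = 0.305806,  N(−d₂) = 0.537730
Put price V = K·e^{−rT}·N(−d₂) − S·N(−d₁) = 23.322929 − 15.021211 = 8.301718
φ(d₁) = (1/√(2π))·e^{−d₁²/2} = 0.350689
ν = S·φ(d₁)·√T = 21.675844

price = 8.301718
ν = 21.675844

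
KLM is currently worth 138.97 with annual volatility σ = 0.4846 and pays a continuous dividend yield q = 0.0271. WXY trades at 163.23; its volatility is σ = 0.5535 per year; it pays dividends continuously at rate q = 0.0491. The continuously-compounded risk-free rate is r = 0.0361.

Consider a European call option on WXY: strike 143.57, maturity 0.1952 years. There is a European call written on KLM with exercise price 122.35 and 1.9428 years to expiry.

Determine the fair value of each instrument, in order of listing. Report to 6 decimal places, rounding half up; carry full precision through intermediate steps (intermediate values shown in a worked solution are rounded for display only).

price(WXY call K=143.57) = 26.263139
price(KLM call K=122.35) = 42.117786

[WXY call K=143.57]
σ√T = 0.5535·√0.1952 = 0.244544
d₁ = (ln(S/K) + (r−q+σ²/2)T) / (σ√T) = (ln(163.23/143.57) + (0.0361−0.0491+0.5535²/2)·0.1952) / 0.244544 = (0.128338 + 0.027363) / 0.244544 = 0.636698
d₂ = d₁ − σ√T = 0.636698 − 0.244544 = 0.392154
e^{−rT} = 0.992978
e^{−qT} = 0.990461
N(d₁) = 0.737839,  N(d₂) = 0.652528
price = S·e^{−qT}·N(d₁) − K·e^{−rT}·N(d₂) = 119.288702 − 93.025563 = 26.263139
[KLM call K=122.35]
σ√T = 0.4846·√1.9428 = 0.675457
d₁ = (ln(S/K) + (r−q+σ²/2)T) / (σ√T) = (ln(138.97/122.35) + (0.0361−0.0271+0.4846²/2)·1.9428) / 0.675457 = (0.127372 + 0.245606) / 0.675457 = 0.552187
d₂ = d₁ − σ√T = 0.552187 − 0.675457 = -0.123270
e^{−rT} = 0.932268
e^{−qT} = 0.948712
N(d₁) = 0.709590,  N(d₂) = 0.450947
price = S·e^{−qT}·N(d₁) − K·e^{−rT}·N(d₂) = 93.554117 − 51.436331 = 42.117786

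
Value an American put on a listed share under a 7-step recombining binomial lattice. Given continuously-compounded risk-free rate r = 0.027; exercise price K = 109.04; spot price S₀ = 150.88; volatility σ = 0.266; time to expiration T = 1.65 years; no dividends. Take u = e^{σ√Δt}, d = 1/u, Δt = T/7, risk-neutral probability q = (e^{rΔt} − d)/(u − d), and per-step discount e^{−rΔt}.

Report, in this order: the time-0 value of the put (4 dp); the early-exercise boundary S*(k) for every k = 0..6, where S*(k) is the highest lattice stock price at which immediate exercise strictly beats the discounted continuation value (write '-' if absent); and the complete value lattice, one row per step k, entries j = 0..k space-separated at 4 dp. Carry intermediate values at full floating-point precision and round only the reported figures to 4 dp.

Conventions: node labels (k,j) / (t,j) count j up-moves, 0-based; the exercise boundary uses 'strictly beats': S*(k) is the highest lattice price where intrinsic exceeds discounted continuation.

Δt=0.23571, u=1.13785, d=0.87885, q=0.49241, disc=e^(-rΔt)=0.99366
k=7 terminal: V=max(K-S,0) → 47.9422 29.9359 6.6230 0.0000 0.0000 0.0000 0.0000 0.0000
k=6: j=0 S=69.5204 intr=39.5196 cont=38.8278 V=39.5196[EX]; j=1 S=90.0089 intr=19.0311 cont=18.3394 V=19.0311[EX]; j=2 S=116.5356 intr=0.0000 cont=3.3405 V=3.3405[hold]; j=3 S=150.8800 intr=0.0000 cont=0.0000 V=0.0000[hold]; j=4 S=195.3461 intr=0.0000 cont=0.0000 V=0.0000[hold]; j=5 S=252.9170 intr=0.0000 cont=0.0000 V=0.0000[hold]; j=6 S=327.4546 intr=0.0000 cont=0.0000 V=0.0000[hold]  S*(6)=90.0089
k=5: j=0 S=79.1041 intr=29.9359 cont=29.2442 V=29.9359[EX]; j=1 S=102.4170 intr=6.6230 cont=11.2332 V=11.2332[hold]; j=2 S=132.6005 intr=0.0000 cont=1.6848 V=1.6848[hold]; j=3 S=171.6794 intr=0.0000 cont=0.0000 V=0.0000[hold]; j=4 S=222.2754 intr=0.0000 cont=0.0000 V=0.0000[hold]; j=5 S=287.7826 intr=0.0000 cont=0.0000 V=0.0000[hold]  S*(5)=79.1041
k=4: j=0 S=90.0089 intr=19.0311 cont=20.5950 V=20.5950[hold]; j=1 S=116.5356 intr=0.0000 cont=6.4900 V=6.4900[hold]; j=2 S=150.8800 intr=0.0000 cont=0.8498 V=0.8498[hold]; j=3 S=195.3461 intr=0.0000 cont=0.0000 V=0.0000[hold]; j=4 S=252.9170 intr=0.0000 cont=0.0000 V=0.0000[hold]  S*(4)=-
k=3: j=0 S=102.4170 intr=6.6230 cont=13.5630 V=13.5630[hold]; j=1 S=132.6005 intr=0.0000 cont=3.6892 V=3.6892[hold]; j=2 S=171.6794 intr=0.0000 cont=0.4286 V=0.4286[hold]; j=3 S=222.2754 intr=0.0000 cont=0.0000 V=0.0000[hold]  S*(3)=-
k=2: j=0 S=116.5356 intr=0.0000 cont=8.6458 V=8.6458[hold]; j=1 S=150.8800 intr=0.0000 cont=2.0704 V=2.0704[hold]; j=2 S=195.3461 intr=0.0000 cont=0.2162 V=0.2162[hold]  S*(2)=-
k=1: j=0 S=132.6005 intr=0.0000 cont=5.3737 V=5.3737[hold]; j=1 S=171.6794 intr=0.0000 cont=1.1500 V=1.1500[hold]  S*(1)=-
k=0: j=0 S=150.8800 intr=0.0000 cont=3.2731 V=3.2731[hold]  S*(0)=-

price = 3.2731
boundary = - - - - - 79.1041 90.0089
tree:
3.2731
5.3737 1.1500
8.6458 2.0704 0.2162
13.5630 3.6892 0.4286 0.0000
20.5950 6.4900 0.8498 0.0000 0.0000
29.9359 11.2332 1.6848 0.0000 0.0000 0.0000
39.5196 19.0311 3.3405 0.0000 0.0000 0.0000 0.0000
47.9422 29.9359 6.6230 0.0000 0.0000 0.0000 0.0000 0.0000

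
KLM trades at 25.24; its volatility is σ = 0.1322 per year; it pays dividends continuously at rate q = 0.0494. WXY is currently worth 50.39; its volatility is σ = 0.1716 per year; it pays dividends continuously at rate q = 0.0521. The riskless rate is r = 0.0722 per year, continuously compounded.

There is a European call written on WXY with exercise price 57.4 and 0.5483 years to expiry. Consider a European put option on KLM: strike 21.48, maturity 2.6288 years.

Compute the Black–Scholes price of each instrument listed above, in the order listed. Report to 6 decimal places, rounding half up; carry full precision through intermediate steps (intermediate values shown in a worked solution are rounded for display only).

price(WXY call K=57.4) = 0.617210
price(KLM put K=21.48) = 0.331967

[WXY call K=57.4]
σ√T = 0.1716·√0.5483 = 0.127065
d₁ = (ln(S/K) + (r−q+σ²/2)T) / (σ√T) = (ln(50.39/57.4) + (0.0722−0.0521+0.1716²/2)·0.5483) / 0.127065 = (-0.130252 + 0.019094) / 0.127065 = -0.874811
d₂ = d₁ − σ√T = -0.874811 − 0.127065 = -1.001876
e^{−rT} = 0.961186
e^{−qT} = 0.971838
N(d₁) = 0.190838,  N(d₂) = 0.158202
price = S·e^{−qT}·N(d₁) − K·e^{−rT}·N(d₂) = 9.345530 − 8.728320 = 0.617210
[KLM put K=21.48]
σ√T = 0.1322·√2.6288 = 0.214343
d₁ = (ln(S/K) + (r−q+σ²/2)T) / (σ√T) = (ln(25.24/21.48) + (0.0722−0.0494+0.1322²/2)·2.6288) / 0.214343 = (0.161308 + 0.082908) / 0.214343 = 1.139367
d₂ = d₁ − σ√T = 1.139367 − 0.214343 = 0.925024
e^{−rT} = 0.827125
e^{−qT} = 0.878216
N(−d₁) = 0.127275,  N(−d₂) = 0.177477
price = K·e^{−rT}·N(−d₂) − S·e^{−qT}·N(−d₁) = 3.153166 − 2.821198 = 0.331967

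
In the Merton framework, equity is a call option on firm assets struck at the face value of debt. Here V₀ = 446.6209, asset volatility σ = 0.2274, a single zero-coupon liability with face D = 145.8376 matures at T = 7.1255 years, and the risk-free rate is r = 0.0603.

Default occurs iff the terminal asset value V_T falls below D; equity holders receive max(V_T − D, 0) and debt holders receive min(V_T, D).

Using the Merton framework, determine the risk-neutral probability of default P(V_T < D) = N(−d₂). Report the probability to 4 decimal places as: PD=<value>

With assets at 446.6209 and a single debt payment of 145.8376 at 7.1255 years:
d₁ = [ln(V₀/D) + (r + σ²/2)T] / (σ√T)
   = [ln(446.6209/145.8376) + (0.0603 + 0.5·0.2274²)·7.1255] / (0.2274·√7.1255)
   = [1.119216 + 0.613900] / 0.607013 = 2.855155
d₂ = d₁ − σ√T = 2.855155 − 0.607013 = 2.248142
risk-neutral PD = N(−d₂) = N(-2.248142) = 0.012284

PD=0.0123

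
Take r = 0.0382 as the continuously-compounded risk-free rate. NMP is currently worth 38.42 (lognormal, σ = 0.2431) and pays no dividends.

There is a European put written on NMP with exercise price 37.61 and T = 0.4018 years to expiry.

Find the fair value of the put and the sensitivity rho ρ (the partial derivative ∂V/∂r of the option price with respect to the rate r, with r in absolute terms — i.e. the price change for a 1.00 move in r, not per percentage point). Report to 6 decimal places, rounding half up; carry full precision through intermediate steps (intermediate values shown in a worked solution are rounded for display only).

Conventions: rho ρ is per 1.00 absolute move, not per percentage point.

σ√T = 0.2431·√0.4018 = 0.154095
d₁ = (ln(S/K) + (r+σ²/2)T) / (σ√T) = (ln(38.42/37.61) + (0.0382+0.2431²/2)·0.4018) / 0.154095 = (0.021308 + 0.027221) / 0.154095 = 0.314932
d₂ = d₁ − σ√T = 0.314932 − 0.154095 = 0.160837
e^{−rT} = 0.984768
N(−d₁) = 0.376407,  N(−d₂) = 0.436111
Put price V = K·e^{−rT}·N(−d₂) − S·N(−d₁) = 16.152302 − 14.461538 = 1.690764
ρ = −K·T·e^{−rT}·N(−d₂) = -6.489995

price = 1.690764
ρ = -6.489995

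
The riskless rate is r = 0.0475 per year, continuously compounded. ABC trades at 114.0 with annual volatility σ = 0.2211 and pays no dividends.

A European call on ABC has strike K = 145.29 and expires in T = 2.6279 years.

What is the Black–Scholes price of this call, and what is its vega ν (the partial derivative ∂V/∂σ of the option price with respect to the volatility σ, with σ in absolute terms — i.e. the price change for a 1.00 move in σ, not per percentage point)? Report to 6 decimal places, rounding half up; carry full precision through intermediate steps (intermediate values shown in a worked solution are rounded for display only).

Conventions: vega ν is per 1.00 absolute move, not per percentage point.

σ√T = 0.2211·√2.6279 = 0.358421
d₁ = (ln(S/K) + (r+σ²/2)T) / (σ√T) = (ln(114.0/145.29) + (0.0475+0.2211²/2)·2.6279) / 0.358421 = (-0.242533 + 0.189058) / 0.358421 = -0.149197
d₂ = d₁ − σ√T = -0.149197 − 0.358421 = -0.507618
e^{−rT} = 0.882651
N(d₁) = 0.440699,  N(d₂) = 0.305861
Call price V = S·N(d₁) − K·e^{−rT}·N(d₂) = 50.239694 − 39.223692 = 11.016001
φ(d₁) = (1/√(2π))·e^{−d₁²/2} = 0.394527
ν = S·φ(d₁)·√T = 72.909763

price = 11.016001
ν = 72.909763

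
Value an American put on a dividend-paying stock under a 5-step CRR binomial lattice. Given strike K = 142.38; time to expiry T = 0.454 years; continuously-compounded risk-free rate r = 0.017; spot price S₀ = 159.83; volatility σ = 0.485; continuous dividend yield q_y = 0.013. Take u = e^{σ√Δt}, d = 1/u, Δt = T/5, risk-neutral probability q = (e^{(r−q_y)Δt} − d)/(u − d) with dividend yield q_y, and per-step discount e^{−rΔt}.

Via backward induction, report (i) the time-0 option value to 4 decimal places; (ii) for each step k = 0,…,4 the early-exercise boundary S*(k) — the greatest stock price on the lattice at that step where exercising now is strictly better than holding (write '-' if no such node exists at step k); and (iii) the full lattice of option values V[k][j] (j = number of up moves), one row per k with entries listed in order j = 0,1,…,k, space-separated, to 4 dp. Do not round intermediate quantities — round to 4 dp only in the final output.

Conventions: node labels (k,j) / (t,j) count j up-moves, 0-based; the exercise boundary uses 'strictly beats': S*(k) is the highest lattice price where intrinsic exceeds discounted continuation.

Δt=0.09080  u=1.15736  d=0.86403  q=0.46477  discount=0.99846
step 5 (expiry): payoffs max(K−S,0) = 65.4124 39.2825 4.2817 0.0000 0.0000 0.0000
step 4: (k=4,j=0): S=89.0796, K−S=53.3004, hold=53.1859 ⇒ V=53.3004 exercise | (k=4,j=1): S=119.3214, K−S=23.0586, hold=22.9798 ⇒ V=23.0586 exercise | (k=4,j=2): S=159.8300, K−S=0.0000, hold=2.2882 ⇒ V=2.2882 continue | (k=4,j=3): S=214.0910, K−S=0.0000, hold=0.0000 ⇒ V=0.0000 continue | (k=4,j=4): S=286.7732, K−S=0.0000, hold=0.0000 ⇒ V=0.0000 continue  boundary S*=119.3214
step 3: (k=3,j=0): S=103.0975, K−S=39.2825, hold=39.1845 ⇒ V=39.2825 exercise | (k=3,j=1): S=138.0983, K−S=4.2817, hold=13.3845 ⇒ V=13.3845 continue | (k=3,j=2): S=184.9815, K−S=0.0000, hold=1.2228 ⇒ V=1.2228 continue | (k=3,j=3): S=247.7813, K−S=0.0000, hold=0.0000 ⇒ V=0.0000 continue  boundary S*=103.0975
step 2: (k=2,j=0): S=119.3214, K−S=23.0586, hold=27.2040 ⇒ V=27.2040 continue | (k=2,j=1): S=159.8300, K−S=0.0000, hold=7.7203 ⇒ V=7.7203 continue | (k=2,j=2): S=214.0910, K−S=0.0000, hold=0.6535 ⇒ V=0.6535 continue  boundary S*=-
step 1: (k=1,j=0): S=138.0983, K−S=4.2817, hold=18.1206 ⇒ V=18.1206 continue | (k=1,j=1): S=184.9815, K−S=0.0000, hold=4.4290 ⇒ V=4.4290 continue  boundary S*=-
step 0: (k=0,j=0): S=159.8300, K−S=0.0000, hold=11.7391 ⇒ V=11.7391 continue  boundary S*=-

price = 11.7391
boundary = - - - 103.0975 119.3214
tree:
11.7391
18.1206 4.4290
27.2040 7.7203 0.6535
39.2825 13.3845 1.2228 0.0000
53.3004 23.0586 2.2882 0.0000 0.0000
65.4124 39.2825 4.2817 0.0000 0.0000 0.0000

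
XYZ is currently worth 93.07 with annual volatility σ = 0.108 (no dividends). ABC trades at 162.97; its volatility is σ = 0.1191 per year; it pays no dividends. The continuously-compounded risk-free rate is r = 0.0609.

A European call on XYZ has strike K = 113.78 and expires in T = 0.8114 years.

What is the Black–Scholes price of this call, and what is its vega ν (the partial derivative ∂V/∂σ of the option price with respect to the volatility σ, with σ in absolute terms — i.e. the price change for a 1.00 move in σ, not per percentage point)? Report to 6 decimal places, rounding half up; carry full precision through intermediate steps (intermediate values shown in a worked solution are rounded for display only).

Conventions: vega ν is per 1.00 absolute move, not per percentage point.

price = 0.250643
ν = 10.717601

σ√T = 0.108·√0.8114 = 0.097284
d₁ = (ln(S/K) + (r+σ²/2)T) / (σ√T) = (ln(93.07/113.78) + (0.0609+0.108²/2)·0.8114) / 0.097284 = (-0.200915 + 0.054146) / 0.097284 = -1.508661
d₂ = d₁ − σ√T = -1.508661 − 0.097284 = -1.605945
e^{−rT} = 0.951787
N(d₁) = 0.065693,  N(d₂) = 0.054143
Call price V = S·N(d₁) − K·e^{−rT}·N(d₂) = 6.114022 − 5.863379 = 0.250643
φ(d₁) = (1/√(2π))·e^{−d₁²/2} = 0.127841
ν = S·φ(d₁)·√T = 10.717601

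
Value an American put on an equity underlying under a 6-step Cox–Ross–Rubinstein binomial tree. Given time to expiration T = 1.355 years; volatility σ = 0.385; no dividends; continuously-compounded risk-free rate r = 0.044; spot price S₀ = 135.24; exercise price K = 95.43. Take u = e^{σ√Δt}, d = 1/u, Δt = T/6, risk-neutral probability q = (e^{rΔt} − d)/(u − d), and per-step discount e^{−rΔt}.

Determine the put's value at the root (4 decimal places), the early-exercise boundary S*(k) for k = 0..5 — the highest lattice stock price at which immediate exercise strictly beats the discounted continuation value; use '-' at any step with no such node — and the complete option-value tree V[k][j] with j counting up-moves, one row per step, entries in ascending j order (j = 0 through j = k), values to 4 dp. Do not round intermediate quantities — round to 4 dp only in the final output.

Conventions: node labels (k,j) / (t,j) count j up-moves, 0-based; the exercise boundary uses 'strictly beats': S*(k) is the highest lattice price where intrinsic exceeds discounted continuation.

price = 4.6605
boundary = - - - - 65.0537 78.1143
tree:
4.6605
7.7610 1.4188
12.6495 2.6585 0.1134
20.0221 4.9735 0.2209 0.0000
30.3763 9.2887 0.4304 0.0000 0.0000
41.2531 17.3157 0.8383 0.0000 0.0000 0.0000
50.3114 30.3763 1.6331 0.0000 0.0000 0.0000 0.0000

Δt=0.22583, u=1.20077, d=0.83280, q=0.48153, disc=e^(-rΔt)=0.99011
k=6 terminal: V=max(K-S,0) → 50.3114 30.3763 1.6331 0.0000 0.0000 0.0000 0.0000
k=5: j=0 S=54.1769 intr=41.2531 cont=40.3096 V=41.2531[EX]; j=1 S=78.1143 intr=17.3157 cont=16.3722 V=17.3157[EX]; j=2 S=112.6281 intr=0.0000 cont=0.8383 V=0.8383[hold]; j=3 S=162.3915 intr=0.0000 cont=0.0000 V=0.0000[hold]; j=4 S=234.1423 intr=0.0000 cont=0.0000 V=0.0000[hold]; j=5 S=337.5954 intr=0.0000 cont=0.0000 V=0.0000[hold]  S*(5)=78.1143
k=4: j=0 S=65.0537 intr=30.3763 cont=29.4327 V=30.3763[EX]; j=1 S=93.7969 intr=1.6331 cont=9.2887 V=9.2887[hold]; j=2 S=135.2400 intr=0.0000 cont=0.4304 V=0.4304[hold]; j=3 S=194.9942 intr=0.0000 cont=0.0000 V=0.0000[hold]; j=4 S=281.1501 intr=0.0000 cont=0.0000 V=0.0000[hold]  S*(4)=65.0537
k=3: j=0 S=78.1143 intr=17.3157 cont=20.0221 V=20.0221[hold]; j=1 S=112.6281 intr=0.0000 cont=4.9735 V=4.9735[hold]; j=2 S=162.3915 intr=0.0000 cont=0.2209 V=0.2209[hold]; j=3 S=234.1423 intr=0.0000 cont=0.0000 V=0.0000[hold]  S*(3)=-
k=2: j=0 S=93.7969 intr=1.6331 cont=12.6495 V=12.6495[hold]; j=1 S=135.2400 intr=0.0000 cont=2.6585 V=2.6585[hold]; j=2 S=194.9942 intr=0.0000 cont=0.1134 V=0.1134[hold]  S*(2)=-
k=1: j=0 S=112.6281 intr=0.0000 cont=7.7610 V=7.7610[hold]; j=1 S=162.3915 intr=0.0000 cont=1.4188 V=1.4188[hold]  S*(1)=-
k=0: j=0 S=135.2400 intr=0.0000 cont=4.6605 V=4.6605[hold]  S*(0)=-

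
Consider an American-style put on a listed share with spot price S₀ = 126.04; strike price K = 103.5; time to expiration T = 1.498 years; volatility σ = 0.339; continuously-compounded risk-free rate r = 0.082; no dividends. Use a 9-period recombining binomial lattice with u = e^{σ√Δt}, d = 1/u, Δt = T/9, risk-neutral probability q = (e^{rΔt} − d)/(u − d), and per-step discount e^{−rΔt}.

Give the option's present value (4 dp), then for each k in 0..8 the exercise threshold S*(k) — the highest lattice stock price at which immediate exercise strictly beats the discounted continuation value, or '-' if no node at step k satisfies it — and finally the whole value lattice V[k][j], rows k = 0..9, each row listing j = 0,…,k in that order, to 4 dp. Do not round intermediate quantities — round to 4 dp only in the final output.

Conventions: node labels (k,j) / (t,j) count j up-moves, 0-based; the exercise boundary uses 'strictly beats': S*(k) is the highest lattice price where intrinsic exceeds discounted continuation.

price = 6.1229
boundary = - - - - 72.4853 63.1227 72.4853 83.2366 72.4853
tree:
6.1229
9.6038 3.0082
14.6658 5.0929 1.1251
21.7114 8.4220 2.0937 0.2430
31.0147 13.5294 3.8369 0.5079 0.0000
40.3773 20.9602 6.8926 1.0616 0.0000 0.0000
48.5306 31.0147 12.0507 2.2190 0.0000 0.0000 0.0000
55.6308 40.3773 20.2634 4.6381 0.0000 0.0000 0.0000 0.0000
61.8139 48.5306 31.0147 9.6945 0.0000 0.0000 0.0000 0.0000 0.0000
67.1983 55.6308 40.3773 20.2634 0.0000 0.0000 0.0000 0.0000 0.0000 0.0000

params: Δt=0.16644 u=1.14832 d=0.87083 q=0.51500 e^(-rΔt)=0.98644
t_9 payoffs: 67.1983 55.6308 40.3773 20.2634 0.0000 0.0000 0.0000 0.0000 0.0000 0.0000
t_8: node(8,0) S=41.6861 payoff=61.8139 vs cont=60.4109 → 61.8139 [stop]  node(8,1) S=54.9694 payoff=48.5306 vs cont=47.1276 → 48.5306 [stop]  node(8,2) S=72.4853 payoff=31.0147 vs cont=29.6117 → 31.0147 [stop]  node(8,3) S=95.5827 payoff=7.9173 vs cont=9.6945 → 9.6945 [wait]  node(8,4) S=126.0400 payoff=0.0000 vs cont=0.0000 → 0.0000 [wait]  node(8,5) S=166.2025 payoff=0.0000 vs cont=0.0000 → 0.0000 [wait]  node(8,6) S=219.1628 payoff=0.0000 vs cont=0.0000 → 0.0000 [wait]  node(8,7) S=288.9988 payoff=0.0000 vs cont=0.0000 → 0.0000 [wait]  node(8,8) S=381.0880 payoff=0.0000 vs cont=0.0000 → 0.0000 [wait]  ⇒ S*(8)=72.4853
t_7: node(7,0) S=47.8692 payoff=55.6308 vs cont=54.2278 → 55.6308 [stop]  node(7,1) S=63.1227 payoff=40.3773 vs cont=38.9743 → 40.3773 [stop]  node(7,2) S=83.2366 payoff=20.2634 vs cont=19.7632 → 20.2634 [stop]  node(7,3) S=109.7599 payoff=0.0000 vs cont=4.6381 → 4.6381 [wait]  node(7,4) S=144.7348 payoff=0.0000 vs cont=0.0000 → 0.0000 [wait]  node(7,5) S=190.8544 payoff=0.0000 vs cont=0.0000 → 0.0000 [wait]  node(7,6) S=251.6700 payoff=0.0000 vs cont=0.0000 → 0.0000 [wait]  node(7,7) S=331.8644 payoff=0.0000 vs cont=0.0000 → 0.0000 [wait]  ⇒ S*(7)=83.2366
t_6: node(6,0) S=54.9694 payoff=48.5306 vs cont=47.1276 → 48.5306 [stop]  node(6,1) S=72.4853 payoff=31.0147 vs cont=29.6117 → 31.0147 [stop]  node(6,2) S=95.5827 payoff=7.9173 vs cont=12.0507 → 12.0507 [wait]  node(6,3) S=126.0400 payoff=0.0000 vs cont=2.2190 → 2.2190 [wait]  node(6,4) S=166.2025 payoff=0.0000 vs cont=0.0000 → 0.0000 [wait]  node(6,5) S=219.1628 payoff=0.0000 vs cont=0.0000 → 0.0000 [wait]  node(6,6) S=288.9988 payoff=0.0000 vs cont=0.0000 → 0.0000 [wait]  ⇒ S*(6)=72.4853
t_5: node(5,0) S=63.1227 payoff=40.3773 vs cont=38.9743 → 40.3773 [stop]  node(5,1) S=83.2366 payoff=20.2634 vs cont=20.9602 → 20.9602 [wait]  node(5,2) S=109.7599 payoff=0.0000 vs cont=6.8926 → 6.8926 [wait]  node(5,3) S=144.7348 payoff=0.0000 vs cont=1.0616 → 1.0616 [wait]  node(5,4) S=190.8544 payoff=0.0000 vs cont=0.0000 → 0.0000 [wait]  node(5,5) S=251.6700 payoff=0.0000 vs cont=0.0000 → 0.0000 [wait]  ⇒ S*(5)=63.1227
t_4: node(4,0) S=72.4853 payoff=31.0147 vs cont=29.9657 → 31.0147 [stop]  node(4,1) S=95.5827 payoff=7.9173 vs cont=13.5294 → 13.5294 [wait]  node(4,2) S=126.0400 payoff=0.0000 vs cont=3.8369 → 3.8369 [wait]  node(4,3) S=166.2025 payoff=0.0000 vs cont=0.5079 → 0.5079 [wait]  node(4,4) S=219.1628 payoff=0.0000 vs cont=0.0000 → 0.0000 [wait]  ⇒ S*(4)=72.4853
t_3: node(3,0) S=83.2366 payoff=20.2634 vs cont=21.7114 → 21.7114 [wait]  node(3,1) S=109.7599 payoff=0.0000 vs cont=8.4220 → 8.4220 [wait]  node(3,2) S=144.7348 payoff=0.0000 vs cont=2.0937 → 2.0937 [wait]  node(3,3) S=190.8544 payoff=0.0000 vs cont=0.2430 → 0.2430 [wait]  ⇒ S*(3)=-
t_2: node(2,0) S=95.5827 payoff=7.9173 vs cont=14.6658 → 14.6658 [wait]  node(2,1) S=126.0400 payoff=0.0000 vs cont=5.0929 → 5.0929 [wait]  node(2,2) S=166.2025 payoff=0.0000 vs cont=1.1251 → 1.1251 [wait]  ⇒ S*(2)=-
t_1: node(1,0) S=109.7599 payoff=0.0000 vs cont=9.6038 → 9.6038 [wait]  node(1,1) S=144.7348 payoff=0.0000 vs cont=3.0082 → 3.0082 [wait]  ⇒ S*(1)=-
t_0: node(0,0) S=126.0400 payoff=0.0000 vs cont=6.1229 → 6.1229 [wait]  ⇒ S*(0)=-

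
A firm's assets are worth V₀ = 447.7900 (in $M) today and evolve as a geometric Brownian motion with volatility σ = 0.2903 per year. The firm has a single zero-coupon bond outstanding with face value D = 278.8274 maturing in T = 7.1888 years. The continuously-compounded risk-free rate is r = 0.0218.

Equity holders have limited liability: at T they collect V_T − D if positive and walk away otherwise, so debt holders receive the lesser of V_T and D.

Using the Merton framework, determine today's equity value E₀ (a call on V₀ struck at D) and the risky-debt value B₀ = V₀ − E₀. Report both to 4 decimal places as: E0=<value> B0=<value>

E0=238.1296 B0=209.6604

Apply the equity-as-call identities (strike 278.8274, horizon 7.1888 years):
d₁ = [ln(V₀/D) + (r + σ²/2)T] / (σ√T)
   = [ln(447.7900/278.8274) + (0.0218 + 0.5·0.2903²)·7.1888] / (0.2903·√7.1888)
   = [0.473731 + 0.459631] / 0.778351 = 1.199154
d₂ = d₁ − σ√T = 1.199154 − 0.778351 = 0.420803
N(d₁) = 0.884766,  N(d₂) = 0.663051,  e^(−rT) = 0.854947
E₀ = V₀·N(d₁) − D·e^(−rT)·N(d₂)
   = 447.7900·0.884766 − 278.8274·0.854947·0.663051 = 238.129577
B₀ = V₀ − E₀ = 447.7900 − 238.129577 = 209.660423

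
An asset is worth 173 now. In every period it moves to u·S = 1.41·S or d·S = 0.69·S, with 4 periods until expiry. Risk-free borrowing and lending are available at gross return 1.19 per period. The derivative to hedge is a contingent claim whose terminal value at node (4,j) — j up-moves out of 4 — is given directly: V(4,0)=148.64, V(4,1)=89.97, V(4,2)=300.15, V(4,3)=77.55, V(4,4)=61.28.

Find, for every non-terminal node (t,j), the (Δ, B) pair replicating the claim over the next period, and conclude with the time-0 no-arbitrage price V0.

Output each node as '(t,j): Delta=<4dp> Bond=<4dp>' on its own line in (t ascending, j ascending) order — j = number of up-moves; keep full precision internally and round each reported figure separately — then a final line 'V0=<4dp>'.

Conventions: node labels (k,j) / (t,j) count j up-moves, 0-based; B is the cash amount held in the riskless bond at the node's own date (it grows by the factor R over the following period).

Since d<R<u, set p* = (R−d)/(u−d) = 0.6944; price each node as the discounted p*-expectation of its children.
At maturity the claim pays: V(4,0)=148.6400, V(4,1)=89.9700, V(4,2)=300.1500, V(4,3)=77.5500, V(4,4)=61.2800
Node (3,0) S=56.8321: V=(p*·89.9700+(1−p*)·148.6400)/1.19=90.6697; Δ=(89.9700−148.6400)/(80.1332−39.2141)=-1.4338; B=V−Δ·S=172.1558
Node (3,1) S=116.1351: V=(p*·300.1500+(1−p*)·89.9700)/1.19=198.2591; Δ=(300.1500−89.9700)/(163.7505−80.1332)=2.5136; B=V−Δ·S=-93.6576
Node (3,2) S=237.3195: V=(p*·77.5500+(1−p*)·300.1500)/1.19=122.3249; Δ=(77.5500−300.1500)/(334.6205−163.7505)=-1.3027; B=V−Δ·S=431.4916
Node (3,3) S=484.9572: V=(p*·61.2800+(1−p*)·77.5500)/1.19=55.6734; Δ=(61.2800−77.5500)/(683.7897−334.6205)=-0.0466; B=V−Δ·S=78.2707
Node (2,0) S=82.3653: V=(p*·198.2591+(1−p*)·90.6697)/1.19=138.9786; Δ=(198.2591−90.6697)/(116.1351−56.8321)=1.8142; B=V−Δ·S=-10.4511
Node (2,1) S=168.3117: V=(p*·122.3249+(1−p*)·198.2591)/1.19=122.2916; Δ=(122.3249−198.2591)/(237.3195−116.1351)=-0.6266; B=V−Δ·S=227.7558
Node (2,2) S=343.9413: V=(p*·55.6734+(1−p*)·122.3249)/1.19=63.8985; Δ=(55.6734−122.3249)/(484.9572−237.3195)=-0.2691; B=V−Δ·S=156.4700
Node (1,0) S=119.3700: V=(p*·122.2916+(1−p*)·138.9786)/1.19=107.0508; Δ=(122.2916−138.9786)/(168.3117−82.3653)=-0.1942; B=V−Δ·S=130.2272
Node (1,1) S=243.9300: V=(p*·63.8985+(1−p*)·122.2916)/1.19=68.6898; Δ=(63.8985−122.2916)/(343.9413−168.3117)=-0.3325; B=V−Δ·S=149.7914
Node (0,0) S=173.0000: V=(p*·68.6898+(1−p*)·107.0508)/1.19=67.5724; Δ=(68.6898−107.0508)/(243.9300−119.3700)=-0.3080; B=V−Δ·S=120.8516
Sanity check at the root: Δ(0,0)·S0 + B(0,0) reproduces V0 = 67.5724.

(0,0): Delta=-0.3080 Bond=120.8516
(1,0): Delta=-0.1942 Bond=130.2272
(1,1): Delta=-0.3325 Bond=149.7914
(2,0): Delta=1.8142 Bond=-10.4511
(2,1): Delta=-0.6266 Bond=227.7558
(2,2): Delta=-0.2691 Bond=156.4700
(3,0): Delta=-1.4338 Bond=172.1558
(3,1): Delta=2.5136 Bond=-93.6576
(3,2): Delta=-1.3027 Bond=431.4916
(3,3): Delta=-0.0466 Bond=78.2707
V0=67.5724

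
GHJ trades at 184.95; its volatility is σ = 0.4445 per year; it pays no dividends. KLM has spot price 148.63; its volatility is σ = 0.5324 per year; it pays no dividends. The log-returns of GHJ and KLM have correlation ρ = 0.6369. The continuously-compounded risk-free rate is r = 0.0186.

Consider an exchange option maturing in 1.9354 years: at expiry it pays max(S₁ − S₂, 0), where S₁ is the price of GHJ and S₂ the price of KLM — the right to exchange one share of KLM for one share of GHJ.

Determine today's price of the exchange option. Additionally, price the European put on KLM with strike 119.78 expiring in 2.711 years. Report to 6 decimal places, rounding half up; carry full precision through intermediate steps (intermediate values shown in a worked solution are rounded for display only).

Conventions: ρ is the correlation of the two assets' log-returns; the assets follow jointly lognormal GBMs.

exchange price = 59.368217
price(KLM put K=119.78) = 28.999509

σ_eff = √(σ₁² + σ₂² − 2ρσ₁σ₂) = √(0.4445² + 0.5324² − 2·0.6369·0.4445·0.5324) = 0.423772
d₁ = (ln(S₁/S₂) + (q₂ − q₁ + σ_eff²/2)T) / (σ_eff√T) = (ln(184.95/148.63) + (0.0 − 0.0 + 0.089791)·1.9354) / 0.589546 = 0.665610
d₂ = d₁ − σ_eff√T = 0.665610 − 0.589546 = 0.076064
N(d₁) = 0.747170,  N(d₂) = 0.530316
V = S₁·e^{−q₁T}·N(d₁) − S₂·e^{−q₂T}·N(d₂) = 138.189056 − 78.820839 = 59.368217
[vanilla: KLM put K=119.78]
σ√T = 0.5324·√2.711 = 0.876603
d₁ = (ln(S/K) + (r+σ²/2)T) / (σ√T) = (ln(148.63/119.78) + (0.0186+0.5324²/2)·2.711) / 0.876603 = (0.215803 + 0.434641) / 0.876603 = 0.742005
d₂ = d₁ − σ√T = 0.742005 − 0.876603 = -0.134597
e^{−rT} = 0.950826
N(−d₁) = 0.229042,  N(−d₂) = 0.553535
price = K·e^{−rT}·N(−d₂) − S·N(−d₁) = 63.042022 − 34.042513 = 28.999509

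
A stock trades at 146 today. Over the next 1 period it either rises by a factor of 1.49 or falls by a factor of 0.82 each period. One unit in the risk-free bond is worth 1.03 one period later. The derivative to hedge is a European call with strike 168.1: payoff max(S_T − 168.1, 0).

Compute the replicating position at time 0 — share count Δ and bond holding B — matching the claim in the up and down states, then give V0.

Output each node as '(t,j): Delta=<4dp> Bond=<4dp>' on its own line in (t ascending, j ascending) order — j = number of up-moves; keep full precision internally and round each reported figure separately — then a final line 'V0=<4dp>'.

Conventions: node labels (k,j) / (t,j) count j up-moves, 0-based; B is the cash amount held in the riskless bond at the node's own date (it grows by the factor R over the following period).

Since d<R<u, set p* = (R−d)/(u−d) = 0.3134; price each node as the discounted p*-expectation of its children.
Payoffs at expiry: V(1,0)=0.0000, V(1,1)=49.4400
(0,0): S=146.0000. Δ = (V_up−V_dn)/(S_up−S_dn) = (49.4400−0.0000)/(217.5400−119.7200) = 0.5054. V = [p*·49.4400 + (1−p*)·0.0000]/1.03 = 15.0448. B = V − Δ·S = -58.7463.
Sanity check at the root: Δ(0,0)·S0 + B(0,0) reproduces V0 = 15.0448.

(0,0): Delta=0.5054 Bond=-58.7463
V0=15.0448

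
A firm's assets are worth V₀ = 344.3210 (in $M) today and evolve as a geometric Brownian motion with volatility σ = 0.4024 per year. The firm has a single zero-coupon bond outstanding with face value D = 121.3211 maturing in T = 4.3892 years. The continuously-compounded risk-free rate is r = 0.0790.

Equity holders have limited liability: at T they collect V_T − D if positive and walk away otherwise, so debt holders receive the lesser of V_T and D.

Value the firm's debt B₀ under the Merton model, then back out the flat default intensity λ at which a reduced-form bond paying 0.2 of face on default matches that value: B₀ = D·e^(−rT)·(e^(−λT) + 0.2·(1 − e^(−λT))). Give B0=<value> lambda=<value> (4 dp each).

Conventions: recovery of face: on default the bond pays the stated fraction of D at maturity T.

With assets at 344.3210 and a single debt payment of 121.3211 at 4.3892 years:
d₁ = [ln(V₀/D) + (r + σ²/2)T] / (σ√T)
   = [ln(344.3210/121.3211) + (0.0790 + 0.5·0.4024²)·4.3892] / (0.4024·√4.3892)
   = [1.043134 + 0.702109] / 0.843045 = 2.070166
d₂ = d₁ − σ√T = 2.070166 − 0.843045 = 1.227121
N(d₁) = 0.980782,  N(d₂) = 0.890111,  e^(−rT) = 0.706984
E₀ = V₀·N(d₁) − D·e^(−rT)·N(d₂)
   = 344.3210·0.980782 − 121.3211·0.706984·0.890111 = 261.356957
B₀ = V₀ − E₀ = 344.3210 − 261.356957 = 82.964043
e^(−λT) = (B₀·e^(rT)/D − 0.2)/(1 − 0.2) = (82.9640·1.414459/121.3211 − 0.2)/0.8 = 0.95907594
λ = −ln(0.95907594)/4.3892 = 0.009520

B0=82.9640 lambda=0.0095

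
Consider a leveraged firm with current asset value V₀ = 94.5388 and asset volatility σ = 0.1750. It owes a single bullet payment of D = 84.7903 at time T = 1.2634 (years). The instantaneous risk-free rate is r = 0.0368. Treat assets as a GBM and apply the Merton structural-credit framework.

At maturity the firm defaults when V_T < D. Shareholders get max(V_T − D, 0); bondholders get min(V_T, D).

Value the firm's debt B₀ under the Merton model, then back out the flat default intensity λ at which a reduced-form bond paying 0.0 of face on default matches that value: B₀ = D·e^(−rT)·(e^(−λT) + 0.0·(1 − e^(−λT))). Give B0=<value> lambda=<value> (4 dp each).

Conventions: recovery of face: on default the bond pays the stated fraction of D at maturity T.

B0=78.8380 lambda=0.0208

Work the structural quantities from V₀ = 94.5388 against face 84.7903:
d₁ = [ln(V₀/D) + (r + σ²/2)T] / (σ√T)
   = [ln(94.5388/84.7903) + (0.0368 + 0.5·0.1750²)·1.2634] / (0.1750·√1.2634)
   = [0.108829 + 0.065839] / 0.196702 = 0.887984
d₂ = d₁ − σ√T = 0.887984 − 0.196702 = 0.691282
N(d₁) = 0.812725,  N(d₂) = 0.755306,  e^(−rT) = 0.954571
E₀ = V₀·N(d₁) − D·e^(−rT)·N(d₂)
   = 94.5388·0.812725 − 84.7903·0.954571·0.755306 = 15.700849
B₀ = V₀ − E₀ = 94.5388 − 15.700849 = 78.837951
e^(−λT) = (B₀·e^(rT)/D − 0)/(1 − 0) = (78.8380·1.047591/84.7903 − 0)/1 = 0.97404973
λ = −ln(0.97404973)/1.2634 = 0.020811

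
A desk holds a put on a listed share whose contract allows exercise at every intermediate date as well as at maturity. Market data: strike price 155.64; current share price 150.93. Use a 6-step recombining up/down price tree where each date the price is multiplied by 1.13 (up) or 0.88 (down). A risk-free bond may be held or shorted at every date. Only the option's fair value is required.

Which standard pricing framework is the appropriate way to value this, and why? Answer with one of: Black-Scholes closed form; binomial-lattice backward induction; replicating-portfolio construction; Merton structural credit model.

framework: binomial-lattice backward induction

Key observation: early exercise of the strike-155.64 put must be checked at each of the 6 dates (spot 150.93), which forces a node-by-node comparison of intrinsic and continuation value backward from expiry.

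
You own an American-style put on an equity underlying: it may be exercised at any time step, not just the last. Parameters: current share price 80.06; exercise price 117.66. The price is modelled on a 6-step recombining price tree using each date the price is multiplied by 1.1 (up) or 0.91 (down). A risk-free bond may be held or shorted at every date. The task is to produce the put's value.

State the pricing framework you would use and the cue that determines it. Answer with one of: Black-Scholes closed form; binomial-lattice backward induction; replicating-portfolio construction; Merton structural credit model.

framework: binomial-lattice backward induction

Key observation: early exercise of the strike-117.66 put must be checked at each of the 6 dates (spot 80.06), which forces a node-by-node comparison of intrinsic and continuation value backward from expiry.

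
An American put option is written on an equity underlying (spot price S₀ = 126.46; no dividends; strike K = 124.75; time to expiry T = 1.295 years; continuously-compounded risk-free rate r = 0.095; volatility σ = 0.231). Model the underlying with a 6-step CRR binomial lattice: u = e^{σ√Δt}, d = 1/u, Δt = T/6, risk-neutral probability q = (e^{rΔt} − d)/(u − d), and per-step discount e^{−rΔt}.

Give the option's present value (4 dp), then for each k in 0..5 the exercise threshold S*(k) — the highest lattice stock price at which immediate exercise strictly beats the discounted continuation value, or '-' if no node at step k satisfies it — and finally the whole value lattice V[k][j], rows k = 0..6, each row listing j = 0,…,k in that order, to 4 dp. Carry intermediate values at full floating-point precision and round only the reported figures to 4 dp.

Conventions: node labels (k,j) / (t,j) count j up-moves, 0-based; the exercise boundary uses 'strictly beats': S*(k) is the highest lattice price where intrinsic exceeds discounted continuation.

price = 7.2451
boundary = - - 102.0324 91.6496 102.0324 113.5915
tree:
7.2451
13.0711 3.1051
22.7176 6.2553 0.8370
33.1004 12.2066 1.9847 0.0000
42.4266 22.7176 4.7060 0.0000 0.0000
50.8038 33.1004 11.1585 0.0000 0.0000 0.0000
58.3286 42.4266 22.7176 0.0000 0.0000 0.0000 0.0000

Δt=0.21583, u=1.11329, d=0.89824, q=0.56953, disc=e^(-rΔt)=0.97970
k=6 terminal: V=max(K-S,0) → 58.3286 42.4266 22.7176 0.0000 0.0000 0.0000 0.0000
k=5: j=0 S=73.9462 intr=50.8038 cont=48.2720 V=50.8038[EX]; j=1 S=91.6496 intr=33.1004 cont=30.5685 V=33.1004[EX]; j=2 S=113.5915 intr=11.1585 cont=9.5808 V=11.1585[EX]; j=3 S=140.7864 intr=0.0000 cont=0.0000 V=0.0000[hold]; j=4 S=174.4920 intr=0.0000 cont=0.0000 V=0.0000[hold]; j=5 S=216.2671 intr=0.0000 cont=0.0000 V=0.0000[hold]  S*(5)=113.5915
k=4: j=0 S=82.3234 intr=42.4266 cont=39.8948 V=42.4266[EX]; j=1 S=102.0324 intr=22.7176 cont=20.1857 V=22.7176[EX]; j=2 S=126.4600 intr=0.0000 cont=4.7060 V=4.7060[hold]; j=3 S=156.7358 intr=0.0000 cont=0.0000 V=0.0000[hold]; j=4 S=194.2599 intr=0.0000 cont=0.0000 V=0.0000[hold]  S*(4)=102.0324
k=3: j=0 S=91.6496 intr=33.1004 cont=30.5685 V=33.1004[EX]; j=1 S=113.5915 intr=11.1585 cont=12.2066 V=12.2066[hold]; j=2 S=140.7864 intr=0.0000 cont=1.9847 V=1.9847[hold]; j=3 S=174.4920 intr=0.0000 cont=0.0000 V=0.0000[hold]  S*(3)=91.6496
k=2: j=0 S=102.0324 intr=22.7176 cont=20.7705 V=22.7176[EX]; j=1 S=126.4600 intr=0.0000 cont=6.2553 V=6.2553[hold]; j=2 S=156.7358 intr=0.0000 cont=0.8370 V=0.8370[hold]  S*(2)=102.0324
k=1: j=0 S=113.5915 intr=11.1585 cont=13.0711 V=13.0711[hold]; j=1 S=140.7864 intr=0.0000 cont=3.1051 V=3.1051[hold]  S*(1)=-
k=0: j=0 S=126.4600 intr=0.0000 cont=7.2451 V=7.2451[hold]  S*(0)=-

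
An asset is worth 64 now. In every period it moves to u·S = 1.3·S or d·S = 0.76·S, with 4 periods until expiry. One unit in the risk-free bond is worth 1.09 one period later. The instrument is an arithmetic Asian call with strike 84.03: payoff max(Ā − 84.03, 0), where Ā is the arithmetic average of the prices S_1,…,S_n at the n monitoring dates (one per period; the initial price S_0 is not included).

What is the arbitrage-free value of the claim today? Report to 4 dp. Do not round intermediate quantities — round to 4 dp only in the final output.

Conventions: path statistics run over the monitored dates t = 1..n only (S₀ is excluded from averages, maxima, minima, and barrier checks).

price = 6.7234

Set p* = 0.6111 (from d < R < u); the path-dependent value is the discounted p*-expectation over all price paths.
Enumerate all 2^4 = 16 price paths (U = up ×1.3, D = down ×0.76); each path with k up-moves has probability p*^k·(1−p*)^(4−k).
DDDD: Ā=33.7632, payoff=0.0000, prob=0.022872
UDDD: Ā=57.7528, payoff=0.0000, prob=0.035942
DUDD: Ā=49.1128, payoff=0.0000, prob=0.035942
UUDD: Ā=84.0087, payoff=0.0000, prob=0.056480
DDUD: Ā=42.5464, payoff=0.0000, prob=0.035942
UDUD: Ā=72.7767, payoff=0.0000, prob=0.056480
DUUD: Ā=64.1367, payoff=0.0000, prob=0.056480
UUUD: Ā=109.7075, payoff=25.6775, prob=0.088754
DDDU: Ā=37.5559, payoff=0.0000, prob=0.035942
UDDU: Ā=64.2404, payoff=0.0000, prob=0.056480
DUDU: Ā=55.6004, payoff=0.0000, prob=0.056480
UUDU: Ā=95.1059, payoff=11.0759, prob=0.088754
DDUU: Ā=49.0340, payoff=0.0000, prob=0.056480
UDUU: Ā=83.8739, payoff=0.0000, prob=0.088754
DUUU: Ā=75.2339, payoff=0.0000, prob=0.088754
UUUU: Ā=128.6896, payoff=44.6596, prob=0.139470
Price = Σ prob·payoff / R^4 = 9.490674 / 1.411582 = 6.7234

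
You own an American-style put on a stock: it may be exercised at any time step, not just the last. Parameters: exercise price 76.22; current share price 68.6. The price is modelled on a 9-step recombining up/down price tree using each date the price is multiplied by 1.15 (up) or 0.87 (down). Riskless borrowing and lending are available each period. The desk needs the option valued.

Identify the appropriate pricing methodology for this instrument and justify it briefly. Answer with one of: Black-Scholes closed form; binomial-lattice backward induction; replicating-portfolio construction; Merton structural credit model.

framework: binomial-lattice backward induction

Key observation: early exercise of the strike-76.22 put must be checked at each of the 9 dates (spot 68.6), which forces a node-by-node comparison of intrinsic and continuation value backward from expiry.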